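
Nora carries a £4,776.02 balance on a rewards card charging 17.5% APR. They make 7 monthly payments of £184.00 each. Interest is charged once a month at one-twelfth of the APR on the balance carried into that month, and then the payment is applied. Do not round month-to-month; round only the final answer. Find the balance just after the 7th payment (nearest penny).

Monthly rate r = 17.5%/12 = 1.45833% = 0.0145833.
Each month: B ← B·(1+r) − £184.00.
Month 1: interest £69.65; balance after payment £4,661.67.
Month 2: interest £67.98; balance after payment £4,545.65.
Month 3: interest £66.29; balance after payment £4,427.94.
Month 4: interest £64.57; balance after payment £4,308.52.
Month 5: interest £62.83; balance after payment £4,187.35.
Month 6: interest £61.07; balance after payment £4,064.42.
Month 7: interest £59.27; balance after payment £3,939.69.

£3,939.69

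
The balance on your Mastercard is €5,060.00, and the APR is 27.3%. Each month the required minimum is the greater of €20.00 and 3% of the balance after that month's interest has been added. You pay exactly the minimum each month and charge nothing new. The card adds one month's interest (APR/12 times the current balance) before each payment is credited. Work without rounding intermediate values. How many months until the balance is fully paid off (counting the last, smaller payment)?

318 months

Monthly rate r = 27.3%/12 = 2.275% = 0.02275.
While 3% of the post-interest balance exceeds €20.00, each month B ← (B·(1+r))·(1 − 0.03), i.e. B shrinks by the factor (1+r)·0.97 = 0.99207.
This holds for months 1–258. Entering month 259 the balance is €648.31; 3% of the post-interest balance is now below €20.00, so the flat €20.00 minimum applies from here.
From month 259 a fixed €20.00 at rate r clears €648.31 in 60 more payments. Total: 258 + 60 = 318 months.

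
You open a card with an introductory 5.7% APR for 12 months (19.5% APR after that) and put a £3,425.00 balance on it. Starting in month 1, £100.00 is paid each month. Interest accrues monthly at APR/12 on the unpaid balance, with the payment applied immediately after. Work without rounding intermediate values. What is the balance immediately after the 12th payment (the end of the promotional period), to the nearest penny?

£2,393.56

Promo months 1–12 at r₀ = 5.7%/12 = 0.00475; months 13+ at r₁ = 19.5%/12 = 0.01625.
After month 12: iterate B ← B·(1+r₀) − £100.00 for 12 months → £2,393.56.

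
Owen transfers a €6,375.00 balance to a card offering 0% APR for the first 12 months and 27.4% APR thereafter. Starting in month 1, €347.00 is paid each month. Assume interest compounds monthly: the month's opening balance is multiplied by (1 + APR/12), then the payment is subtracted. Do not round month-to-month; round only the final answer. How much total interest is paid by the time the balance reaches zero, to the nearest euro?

€206

Promo months 1–12 at r₀ = 0%/12 = 0; months 13+ at r₁ = 27.4%/12 = 0.0228333.
After month 12 (no interest yet): B = €6,375.00 − 12·€347.00 = €2,211.00.
Then at r₁ with €347.00/mo: n₂ = −ln(1 − r₁·B/P)/ln(1+r₁) ≈ 6.96 → 7 more payments.
Total paid = 18·€347.00 + €334.68 = €6,580.68; interest = €6,580.68 − €6,375.00 = €205.68.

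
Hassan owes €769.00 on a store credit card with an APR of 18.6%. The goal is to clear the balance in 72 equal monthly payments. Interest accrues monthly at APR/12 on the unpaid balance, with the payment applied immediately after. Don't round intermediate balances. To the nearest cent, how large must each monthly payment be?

Monthly rate r = 18.6%/12 = 1.55% = 0.0155.
Level-payment amortization: P = B₀·r / (1 − (1+r)^(−n)) = 769.00·0.0155 / (1 − 1.0155^(−72)).
Denominator 1 − (1+r)^(−72) = 0.669596071.
P = 11.9195 / 0.669596071 ≈ 17.80.

€17.80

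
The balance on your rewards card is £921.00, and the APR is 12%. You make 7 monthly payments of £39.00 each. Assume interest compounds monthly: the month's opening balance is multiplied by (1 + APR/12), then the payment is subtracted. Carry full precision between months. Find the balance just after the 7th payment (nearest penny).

Monthly rate r = 12%/12 = 1% = 0.01.
Each month: B ← B·(1+r) − £39.00.
Month 1: interest £9.21; balance after payment £891.21.
Month 2: interest £8.91; balance after payment £861.12.
Month 3: interest £8.61; balance after payment £830.73.
Month 4: interest £8.31; balance after payment £800.04.
Month 5: interest £8.00; balance after payment £769.04.
Month 6: interest £7.69; balance after payment £737.73.
Month 7: interest £7.38; balance after payment £706.11.

£706.11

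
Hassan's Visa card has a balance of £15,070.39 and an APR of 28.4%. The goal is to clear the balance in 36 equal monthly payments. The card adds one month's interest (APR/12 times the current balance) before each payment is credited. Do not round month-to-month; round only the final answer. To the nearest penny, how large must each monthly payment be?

Monthly rate r = 28.4%/12 = 2.36667% = 0.0236667.
Level-payment amortization: P = B₀·r / (1 − (1+r)^(−n)) = 15070.39·0.0236667 / (1 − 1.02367^(−36)).
Denominator 1 − (1+r)^(−36) = 0.569184046.
P = 356.666 / 0.569184046 ≈ 626.63.

£626.63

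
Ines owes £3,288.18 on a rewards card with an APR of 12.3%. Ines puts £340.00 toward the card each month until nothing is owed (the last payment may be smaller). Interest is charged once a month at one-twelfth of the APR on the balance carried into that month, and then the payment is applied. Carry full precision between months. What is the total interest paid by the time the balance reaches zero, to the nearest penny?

£192.65

Monthly rate r = 12.3%/12 = 1.025% = 0.01025.
Payoff takes n = ⌈−ln(1 − rB₀/P)/ln(1+r)⌉ = ⌈10.237⌉ = 11 payments; the last is £80.83.
Total paid = 10·£340.00 + £80.83 = £3,480.83.
Total interest = total paid − principal = £3,480.83 − £3,288.18 = £192.65.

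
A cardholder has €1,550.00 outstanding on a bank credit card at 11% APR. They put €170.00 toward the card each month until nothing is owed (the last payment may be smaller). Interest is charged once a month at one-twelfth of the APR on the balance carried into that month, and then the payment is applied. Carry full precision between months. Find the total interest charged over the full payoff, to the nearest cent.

Monthly rate r = 11%/12 = 0.916667% = 0.00916667.
Payoff takes n = ⌈−ln(1 − rB₀/P)/ln(1+r)⌉ = ⌈9.565⌉ = 10 payments; the last is €96.22.
Total paid = 9·€170.00 + €96.22 = €1,626.22.
Total interest = total paid − principal = €1,626.22 − €1,550.00 = €76.22.

€76.22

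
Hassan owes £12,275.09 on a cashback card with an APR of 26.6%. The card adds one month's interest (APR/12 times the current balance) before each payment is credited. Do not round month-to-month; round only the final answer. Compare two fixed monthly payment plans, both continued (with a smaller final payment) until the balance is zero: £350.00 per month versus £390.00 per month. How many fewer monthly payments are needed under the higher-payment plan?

14 fewer payments

Monthly rate r = 26.6%/12 = 2.21667% = 0.0221667.
At £350.00/mo: n = ⌈−ln(1 − rB₀/P)/ln(1+r)⌉ = 69 payments (last £186.29); total interest = total paid − £12,275.09 = £11,711.20.
At £390.00/mo: 55 payments (last £221.01); total interest £9,005.92.
Payments saved = 69 − 55 = 14.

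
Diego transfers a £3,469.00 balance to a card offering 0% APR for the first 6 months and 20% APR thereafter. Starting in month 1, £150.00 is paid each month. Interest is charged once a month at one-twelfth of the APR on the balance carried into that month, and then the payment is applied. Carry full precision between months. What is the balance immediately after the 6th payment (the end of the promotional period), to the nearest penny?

£2,569.00

Promo months 1–6 at r₀ = 0%/12 = 0; months 7+ at r₁ = 20%/12 = 0.0166667.
After month 6 (no interest yet): B = £3,469.00 − 6·£150.00 = £2,569.00.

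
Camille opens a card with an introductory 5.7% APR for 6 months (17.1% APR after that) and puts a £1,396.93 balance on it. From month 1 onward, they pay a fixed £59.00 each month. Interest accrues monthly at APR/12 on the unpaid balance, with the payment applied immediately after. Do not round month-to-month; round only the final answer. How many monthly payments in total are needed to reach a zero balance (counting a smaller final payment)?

28 months

Promo months 1–6 at r₀ = 5.7%/12 = 0.00475; months 7+ at r₁ = 17.1%/12 = 0.01425.
After month 6: iterate B ← B·(1+r₀) − £59.00 for 6 months → £1,078.99.
Then at r₁ with £59.00/mo: n₂ = −ln(1 − r₁·B/P)/ln(1+r₁) ≈ 21.34 → 22 more payments.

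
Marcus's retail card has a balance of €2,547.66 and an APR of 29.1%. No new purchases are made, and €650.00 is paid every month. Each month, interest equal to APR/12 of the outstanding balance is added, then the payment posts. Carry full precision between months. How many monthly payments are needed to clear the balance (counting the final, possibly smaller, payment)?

5 months

Monthly rate r = 29.1%/12 = 2.425% = 0.02425.
Recurrence: B ← B·(1+r) − €650.00.
Month 1: interest €61.78; balance after payment €1,959.44.
Month 2: interest €47.52; balance after payment €1,356.96.
Month 3: interest €32.91; balance after payment €739.86.
Month 4: interest €17.94; balance after payment €107.81.
Month 5: interest €2.61; balance after payment €0.00.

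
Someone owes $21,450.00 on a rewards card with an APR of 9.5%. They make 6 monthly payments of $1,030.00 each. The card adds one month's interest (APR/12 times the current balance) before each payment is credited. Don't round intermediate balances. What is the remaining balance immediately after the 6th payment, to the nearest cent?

Monthly rate r = 9.5%/12 = 0.791667% = 0.00791667.
Each month: B ← B·(1+r) − $1,030.00.
Month 1: interest $169.81; balance after payment $20,589.81.
Month 2: interest $163.00; balance after payment $19,722.82.
Month 3: interest $156.14; balance after payment $18,848.95.
Month 4: interest $149.22; balance after payment $17,968.18.
Month 5: interest $142.25; balance after payment $17,080.42.
Month 6: interest $135.22; balance after payment $16,185.64.

$16,185.64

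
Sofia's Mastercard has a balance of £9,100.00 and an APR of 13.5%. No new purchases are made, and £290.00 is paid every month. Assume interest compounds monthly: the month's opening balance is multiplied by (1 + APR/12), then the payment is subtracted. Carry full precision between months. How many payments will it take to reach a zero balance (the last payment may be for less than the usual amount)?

Monthly rate r = 13.5%/12 = 1.125% = 0.01125.
Recurrence: B ← B·(1+r) − £290.00.
Month 1: interest £102.38; balance after payment £8,912.38.
Month 2: interest £100.26; balance after payment £8,722.64.
Closed form: n = −ln(1 − rB₀/P)/ln(1+r) = −ln(0.64698)/ln(1.01125) ≈ 38.923, so the balance reaches zero during payment 39.

39 months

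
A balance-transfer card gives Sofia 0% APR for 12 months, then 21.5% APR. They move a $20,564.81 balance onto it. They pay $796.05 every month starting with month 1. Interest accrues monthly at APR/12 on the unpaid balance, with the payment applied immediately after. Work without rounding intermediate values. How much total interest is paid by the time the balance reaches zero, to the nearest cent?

Promo months 1–12 at r₀ = 0%/12 = 0; months 13+ at r₁ = 21.5%/12 = 0.0179167.
After month 12 (no interest yet): B = $20,564.81 − 12·$796.05 = $11,012.21.
Then at r₁ with $796.05/mo: n₂ = −ln(1 − r₁·B/P)/ln(1+r₁) ≈ 16.04 → 17 more payments.
Total paid = 28·$796.05 + $31.31 = $22,320.71; interest = $22,320.71 − $20,564.81 = $1,755.90.

$1,755.90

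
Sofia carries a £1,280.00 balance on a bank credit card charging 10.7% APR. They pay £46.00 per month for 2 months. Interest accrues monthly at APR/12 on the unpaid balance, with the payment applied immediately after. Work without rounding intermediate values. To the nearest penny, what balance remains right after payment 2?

Monthly rate r = 10.7%/12 = 0.891667% = 0.00891667.
Each month: B ← B·(1+r) − £46.00.
Month 1: interest £11.41; balance after payment £1,245.41.
Month 2: interest £11.10; balance after payment £1,210.52.

£1,210.52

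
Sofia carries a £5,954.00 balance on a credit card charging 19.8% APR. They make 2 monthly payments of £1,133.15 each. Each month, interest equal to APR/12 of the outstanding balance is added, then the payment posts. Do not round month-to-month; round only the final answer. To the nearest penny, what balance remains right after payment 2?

Monthly rate r = 19.8%/12 = 1.65% = 0.0165.
Each month: B ← B·(1+r) − £1,133.15.
Month 1: interest £98.24; balance after payment £4,919.09.
Month 2: interest £81.17; balance after payment £3,867.11.

£3,867.11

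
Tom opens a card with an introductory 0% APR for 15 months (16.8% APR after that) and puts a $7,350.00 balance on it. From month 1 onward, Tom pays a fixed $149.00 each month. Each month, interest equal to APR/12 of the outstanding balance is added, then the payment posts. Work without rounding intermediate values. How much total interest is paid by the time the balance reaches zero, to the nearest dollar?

$1,906

Promo months 1–15 at r₀ = 0%/12 = 0; months 16+ at r₁ = 16.8%/12 = 0.014.
After month 15 (no interest yet): B = $7,350.00 − 15·$149.00 = $5,115.00.
Then at r₁ with $149.00/mo: n₂ = −ln(1 − r₁·B/P)/ln(1+r₁) ≈ 47.12 → 48 more payments.
Total paid = 62·$149.00 + $17.82 = $9,255.82; interest = $9,255.82 − $7,350.00 = $1,905.82.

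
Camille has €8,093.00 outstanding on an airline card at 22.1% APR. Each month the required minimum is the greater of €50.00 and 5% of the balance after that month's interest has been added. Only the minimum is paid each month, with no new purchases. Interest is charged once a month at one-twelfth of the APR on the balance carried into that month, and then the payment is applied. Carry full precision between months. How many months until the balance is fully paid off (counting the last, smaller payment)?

Monthly rate r = 22.1%/12 = 1.84167% = 0.0184167.
While 5% of the post-interest balance exceeds €50.00, each month B ← (B·(1+r))·(1 − 0.05), i.e. B shrinks by the factor (1+r)·0.95 = 0.9675.
This holds for months 1–64. Entering month 65 the balance is €976.45; 5% of the post-interest balance is now below €50.00, so the flat €50.00 minimum applies from here.
From month 65 a fixed €50.00 at rate r clears €976.45 in 25 more payments. Total: 64 + 25 = 89 months.

89 months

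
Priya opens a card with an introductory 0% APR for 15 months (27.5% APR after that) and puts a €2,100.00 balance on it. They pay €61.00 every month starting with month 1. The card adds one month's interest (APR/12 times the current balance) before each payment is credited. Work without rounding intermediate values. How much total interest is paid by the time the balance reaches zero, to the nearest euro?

Promo months 1–15 at r₀ = 0%/12 = 0; months 16+ at r₁ = 27.5%/12 = 0.0229167.
After month 15 (no interest yet): B = €2,100.00 − 15·€61.00 = €1,185.00.
Then at r₁ with €61.00/mo: n₂ = −ln(1 − r₁·B/P)/ln(1+r₁) ≈ 26.00 → 27 more payments.
Total paid = 41·€61.00 + €0.03 = €2,501.03; interest = €2,501.03 − €2,100.00 = €401.03.

€401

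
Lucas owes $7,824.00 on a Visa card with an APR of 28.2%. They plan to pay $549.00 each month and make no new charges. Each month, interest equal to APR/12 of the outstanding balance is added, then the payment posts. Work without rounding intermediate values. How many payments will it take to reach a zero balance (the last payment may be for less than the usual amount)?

18 payments

Monthly rate r = 28.2%/12 = 2.35% = 0.0235.
Recurrence: B ← B·(1+r) − $549.00.
Month 1: interest $183.86; balance after payment $7,458.86.
Month 2: interest $175.28; balance after payment $7,085.15.
Closed form: n = −ln(1 − rB₀/P)/ln(1+r) = −ln(0.66509)/ln(1.0235) ≈ 17.558, so the balance reaches zero during payment 18.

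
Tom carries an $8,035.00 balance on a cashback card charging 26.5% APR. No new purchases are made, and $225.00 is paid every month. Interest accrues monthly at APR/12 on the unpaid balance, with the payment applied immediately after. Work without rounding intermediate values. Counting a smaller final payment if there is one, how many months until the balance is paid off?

72 months

Monthly rate r = 26.5%/12 = 2.20833% = 0.0220833.
Recurrence: B ← B·(1+r) − $225.00.
Month 1: interest $177.44; balance after payment $7,987.44.
Month 2: interest $176.39; balance after payment $7,938.83.
Closed form: n = −ln(1 − rB₀/P)/ln(1+r) = −ln(0.21138)/ln(1.02208) ≈ 71.149, so the balance reaches zero during payment 72.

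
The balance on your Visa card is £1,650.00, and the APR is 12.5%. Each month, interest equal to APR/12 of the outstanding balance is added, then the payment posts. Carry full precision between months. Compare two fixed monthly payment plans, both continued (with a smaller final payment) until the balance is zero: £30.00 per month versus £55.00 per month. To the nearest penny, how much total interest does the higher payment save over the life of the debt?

£474.28

Monthly rate r = 12.5%/12 = 1.04167% = 0.0104167.
At £30.00/mo: n = ⌈−ln(1 − rB₀/P)/ln(1+r)⌉ = 83 payments (last £2.99); total interest = total paid − £1,650.00 = £812.99.
At £55.00/mo: 37 payments (last £8.71); total interest £338.71.
Interest saved = £812.99 − £338.71 = £474.28.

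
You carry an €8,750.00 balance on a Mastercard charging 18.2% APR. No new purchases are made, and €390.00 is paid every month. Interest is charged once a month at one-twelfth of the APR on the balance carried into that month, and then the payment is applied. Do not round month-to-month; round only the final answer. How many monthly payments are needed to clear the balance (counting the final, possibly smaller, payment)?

28 payments

Monthly rate r = 18.2%/12 = 1.51667% = 0.0151667.
Recurrence: B ← B·(1+r) − €390.00.
Month 1: interest €132.71; balance after payment €8,492.71.
Month 2: interest €128.81; balance after payment €8,231.51.
Closed form: n = −ln(1 − rB₀/P)/ln(1+r) = −ln(0.65972)/ln(1.01517) ≈ 27.632, so the balance reaches zero during payment 28.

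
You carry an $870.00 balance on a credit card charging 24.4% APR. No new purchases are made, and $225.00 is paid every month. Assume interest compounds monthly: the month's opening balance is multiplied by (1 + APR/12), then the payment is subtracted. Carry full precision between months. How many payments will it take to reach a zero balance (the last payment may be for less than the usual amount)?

Monthly rate r = 24.4%/12 = 2.03333% = 0.0203333.
Recurrence: B ← B·(1+r) − $225.00.
Month 1: interest $17.69; balance after payment $662.69.
Month 2: interest $13.47; balance after payment $451.16.
Month 3: interest $9.17; balance after payment $235.34.
Month 4: interest $4.79; balance after payment $15.12.
Month 5: interest $0.31; balance after payment $0.00.

5 months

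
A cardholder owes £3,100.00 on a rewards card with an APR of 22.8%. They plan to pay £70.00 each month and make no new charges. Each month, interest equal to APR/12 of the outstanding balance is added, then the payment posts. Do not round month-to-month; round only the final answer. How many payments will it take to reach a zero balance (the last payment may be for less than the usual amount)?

98 payments

Monthly rate r = 22.8%/12 = 1.9% = 0.019.
Recurrence: B ← B·(1+r) − £70.00.
Month 1: interest £58.90; balance after payment £3,088.90.
Month 2: interest £58.69; balance after payment £3,077.59.
Closed form: n = −ln(1 − rB₀/P)/ln(1+r) = −ln(0.15857)/ln(1.019) ≈ 97.842, so the balance reaches zero during payment 98.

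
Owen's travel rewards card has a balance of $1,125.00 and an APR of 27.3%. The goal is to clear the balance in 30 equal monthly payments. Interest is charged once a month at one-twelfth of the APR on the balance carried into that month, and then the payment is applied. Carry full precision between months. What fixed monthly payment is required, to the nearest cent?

$52.15

Monthly rate r = 27.3%/12 = 2.275% = 0.02275.
Level-payment amortization: P = B₀·r / (1 − (1+r)^(−n)) = 1125.00·0.02275 / (1 − 1.02275^(−30)).
Denominator 1 − (1+r)^(−30) = 0.490768389.
P = 25.5938 / 0.490768389 ≈ 52.15.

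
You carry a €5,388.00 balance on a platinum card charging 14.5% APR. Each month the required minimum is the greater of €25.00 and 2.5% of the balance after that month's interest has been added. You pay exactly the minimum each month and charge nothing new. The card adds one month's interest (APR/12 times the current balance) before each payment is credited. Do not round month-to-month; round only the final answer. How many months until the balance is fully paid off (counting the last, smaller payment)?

182 months

Monthly rate r = 14.5%/12 = 1.20833% = 0.0120833.
While 2.5% of the post-interest balance exceeds €25.00, each month B ← (B·(1+r))·(1 − 0.025), i.e. B shrinks by the factor (1+r)·0.975 = 0.98678.
This holds for months 1–128. Entering month 129 the balance is €981.07; 2.5% of the post-interest balance is now below €25.00, so the flat €25.00 minimum applies from here.
From month 129 a fixed €25.00 at rate r clears €981.07 in 54 more payments. Total: 128 + 54 = 182 months.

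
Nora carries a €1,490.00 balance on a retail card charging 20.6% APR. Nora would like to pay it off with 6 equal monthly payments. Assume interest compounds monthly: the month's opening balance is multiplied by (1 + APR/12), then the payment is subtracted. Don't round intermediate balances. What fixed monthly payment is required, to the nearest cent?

Monthly rate r = 20.6%/12 = 1.71667% = 0.0171667.
Level-payment amortization: P = B₀·r / (1 − (1+r)^(−n)) = 1490.00·0.0171667 / (1 − 1.01717^(−6)).
Denominator 1 − (1+r)^(−6) = 0.097084138.
P = 25.5783 / 0.097084138 ≈ 263.47.

€263.47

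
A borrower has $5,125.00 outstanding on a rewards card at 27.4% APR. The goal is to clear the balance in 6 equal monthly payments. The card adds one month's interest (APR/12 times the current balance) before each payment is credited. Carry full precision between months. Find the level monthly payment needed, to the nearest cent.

$923.71

Monthly rate r = 27.4%/12 = 2.28333% = 0.0228333.
Level-payment amortization: P = B₀·r / (1 − (1+r)^(−n)) = 5125.00·0.0228333 / (1 − 1.02283^(−6)).
Denominator 1 − (1+r)^(−6) = 0.126685316.
P = 117.021 / 0.126685316 ≈ 923.71.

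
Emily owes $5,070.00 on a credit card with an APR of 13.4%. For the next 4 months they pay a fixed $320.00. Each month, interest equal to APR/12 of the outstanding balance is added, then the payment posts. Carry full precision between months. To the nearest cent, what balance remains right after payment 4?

$3,998.68

Monthly rate r = 13.4%/12 = 1.11667% = 0.0111667.
Each month: B ← B·(1+r) − $320.00.
Month 1: interest $56.62; balance after payment $4,806.61.
Month 2: interest $53.67; balance after payment $4,540.29.
Month 3: interest $50.70; balance after payment $4,270.99.
Month 4: interest $47.69; balance after payment $3,998.68.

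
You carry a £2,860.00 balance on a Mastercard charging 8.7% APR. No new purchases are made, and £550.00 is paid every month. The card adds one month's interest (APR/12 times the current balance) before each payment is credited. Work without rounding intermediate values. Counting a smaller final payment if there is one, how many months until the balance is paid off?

Monthly rate r = 8.7%/12 = 0.725% = 0.00725.
Recurrence: B ← B·(1+r) − £550.00.
Month 1: interest £20.73; balance after payment £2,330.74.
Month 2: interest £16.90; balance after payment £1,797.63.
Month 3: interest £13.03; balance after payment £1,260.67.
Month 4: interest £9.14; balance after payment £719.81.
Month 5: interest £5.22; balance after payment £175.02.
Month 6: interest £1.27; balance after payment £0.00.

6 months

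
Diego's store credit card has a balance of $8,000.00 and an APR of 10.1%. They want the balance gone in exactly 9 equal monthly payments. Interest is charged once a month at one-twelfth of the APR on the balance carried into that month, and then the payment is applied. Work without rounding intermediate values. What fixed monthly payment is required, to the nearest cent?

Monthly rate r = 10.1%/12 = 0.841667% = 0.00841667.
Level-payment amortization: P = B₀·r / (1 − (1+r)^(−n)) = 8000.00·0.00841667 / (1 − 1.00842^(−9)).
Denominator 1 − (1+r)^(−9) = 0.0726581362.
P = 67.3333 / 0.0726581362 ≈ 926.71.

$926.71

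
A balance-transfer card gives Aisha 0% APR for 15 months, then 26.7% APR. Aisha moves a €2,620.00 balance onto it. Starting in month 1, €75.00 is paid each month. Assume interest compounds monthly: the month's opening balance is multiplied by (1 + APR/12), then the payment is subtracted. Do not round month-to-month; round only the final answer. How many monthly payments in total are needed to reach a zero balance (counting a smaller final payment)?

42 payments

Promo months 1–15 at r₀ = 0%/12 = 0; months 16+ at r₁ = 26.7%/12 = 0.02225.
After month 15 (no interest yet): B = €2,620.00 − 15·€75.00 = €1,495.00.
Then at r₁ with €75.00/mo: n₂ = −ln(1 − r₁·B/P)/ln(1+r₁) ≈ 26.63 → 27 more payments.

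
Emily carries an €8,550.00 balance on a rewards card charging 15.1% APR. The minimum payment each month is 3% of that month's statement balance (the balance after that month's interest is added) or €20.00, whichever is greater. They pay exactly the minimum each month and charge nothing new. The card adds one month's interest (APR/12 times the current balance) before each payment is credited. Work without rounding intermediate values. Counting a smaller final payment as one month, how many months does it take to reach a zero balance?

Monthly rate r = 15.1%/12 = 1.25833% = 0.0125833.
While 3% of the post-interest balance exceeds €20.00, each month B ← (B·(1+r))·(1 − 0.03), i.e. B shrinks by the factor (1+r)·0.97 = 0.98221.
This holds for months 1–143. Entering month 144 the balance is €656.03; 3% of the post-interest balance is now below €20.00, so the flat €20.00 minimum applies from here.
From month 144 a fixed €20.00 at rate r clears €656.03 in 43 more payments. Total: 143 + 43 = 186 months.

186 months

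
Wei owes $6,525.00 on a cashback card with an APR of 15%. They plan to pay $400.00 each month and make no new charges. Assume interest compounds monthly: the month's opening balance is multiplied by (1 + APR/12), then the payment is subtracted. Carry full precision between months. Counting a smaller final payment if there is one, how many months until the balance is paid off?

Monthly rate r = 15%/12 = 1.25% = 0.0125.
Recurrence: B ← B·(1+r) − $400.00.
Month 1: interest $81.56; balance after payment $6,206.56.
Month 2: interest $77.58; balance after payment $5,884.14.
Closed form: n = −ln(1 − rB₀/P)/ln(1+r) = −ln(0.79609)/ln(1.0125) ≈ 18.357, so the balance reaches zero during payment 19.

19 payments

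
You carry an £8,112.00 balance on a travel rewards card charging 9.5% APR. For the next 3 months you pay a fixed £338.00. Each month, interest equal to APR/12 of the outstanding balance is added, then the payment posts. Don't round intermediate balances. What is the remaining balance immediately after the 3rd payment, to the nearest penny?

Monthly rate r = 9.5%/12 = 0.791667% = 0.00791667.
Each month: B ← B·(1+r) − £338.00.
Month 1: interest £64.22; balance after payment £7,838.22.
Month 2: interest £62.05; balance after payment £7,562.27.
Month 3: interest £59.87; balance after payment £7,284.14.

£7,284.14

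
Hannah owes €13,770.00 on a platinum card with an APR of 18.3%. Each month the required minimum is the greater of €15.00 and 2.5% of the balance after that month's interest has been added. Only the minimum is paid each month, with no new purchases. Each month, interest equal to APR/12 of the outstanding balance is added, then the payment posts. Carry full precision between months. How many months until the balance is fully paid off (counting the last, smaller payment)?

Monthly rate r = 18.3%/12 = 1.525% = 0.01525.
While 2.5% of the post-interest balance exceeds €15.00, each month B ← (B·(1+r))·(1 − 0.025), i.e. B shrinks by the factor (1+r)·0.975 = 0.98987.
This holds for months 1–310. Entering month 311 the balance is €586.13; 2.5% of the post-interest balance is now below €15.00, so the flat €15.00 minimum applies from here.
From month 311 a fixed €15.00 at rate r clears €586.13 in 60 more payments. Total: 310 + 60 = 370 months.

370 months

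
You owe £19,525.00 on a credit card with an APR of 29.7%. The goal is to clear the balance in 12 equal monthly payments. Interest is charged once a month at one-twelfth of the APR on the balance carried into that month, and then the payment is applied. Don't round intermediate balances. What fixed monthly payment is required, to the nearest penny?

£1,900.56

Monthly rate r = 29.7%/12 = 2.475% = 0.02475.
Level-payment amortization: P = B₀·r / (1 − (1+r)^(−n)) = 19525.00·0.02475 / (1 − 1.02475^(−12)).
Denominator 1 − (1+r)^(−12) = 0.2542644.
P = 483.244 / 0.2542644 ≈ 1900.56.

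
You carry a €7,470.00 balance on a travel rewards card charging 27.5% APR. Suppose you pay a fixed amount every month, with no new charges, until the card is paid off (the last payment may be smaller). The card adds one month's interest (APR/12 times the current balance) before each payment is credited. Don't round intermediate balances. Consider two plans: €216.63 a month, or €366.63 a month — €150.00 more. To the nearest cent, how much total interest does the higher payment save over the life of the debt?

€4,751.74

Monthly rate r = 27.5%/12 = 2.29167% = 0.0229167.
At €216.63/mo: n = ⌈−ln(1 − rB₀/P)/ln(1+r)⌉ = 69 payments (last €200.92); total interest = total paid − €7,470.00 = €7,461.76.
At €366.63/mo: 28 payments (last €281.01); total interest €2,710.02.
Interest saved = €7,461.76 − €2,710.02 = €4,751.74.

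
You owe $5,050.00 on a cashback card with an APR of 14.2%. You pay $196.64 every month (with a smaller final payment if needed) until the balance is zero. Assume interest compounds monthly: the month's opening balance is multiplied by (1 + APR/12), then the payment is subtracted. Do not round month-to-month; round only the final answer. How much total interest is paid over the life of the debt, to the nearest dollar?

Monthly rate r = 14.2%/12 = 1.18333% = 0.0118333.
Payoff takes n = ⌈−ln(1 − rB₀/P)/ln(1+r)⌉ = ⌈30.794⌉ = 31 payments; the last is $156.34.
Total paid = 30·$196.64 + $156.34 = $6,055.54.
Total interest = total paid − principal = $6,055.54 − $5,050.00 = $1,005.54.

$1,006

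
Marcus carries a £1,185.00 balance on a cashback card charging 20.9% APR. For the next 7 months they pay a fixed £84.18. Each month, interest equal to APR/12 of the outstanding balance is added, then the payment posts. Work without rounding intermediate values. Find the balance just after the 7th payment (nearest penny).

Monthly rate r = 20.9%/12 = 1.74167% = 0.0174167.
Each month: B ← B·(1+r) − £84.18.
Month 1: interest £20.64; balance after payment £1,121.46.
Month 2: interest £19.53; balance after payment £1,056.81.
Month 3: interest £18.41; balance after payment £991.04.
Month 4: interest £17.26; balance after payment £924.12.
Month 5: interest £16.10; balance after payment £856.03.
Month 6: interest £14.91; balance after payment £786.76.
Month 7: interest £13.70; balance after payment £716.28.

£716.28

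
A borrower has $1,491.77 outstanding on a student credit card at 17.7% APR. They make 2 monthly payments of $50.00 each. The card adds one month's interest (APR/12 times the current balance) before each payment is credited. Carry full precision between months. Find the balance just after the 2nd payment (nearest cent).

Monthly rate r = 17.7%/12 = 1.475% = 0.01475.
Each month: B ← B·(1+r) − $50.00.
Month 1: interest $22.00; balance after payment $1,463.77.
Month 2: interest $21.59; balance after payment $1,435.36.

$1,435.36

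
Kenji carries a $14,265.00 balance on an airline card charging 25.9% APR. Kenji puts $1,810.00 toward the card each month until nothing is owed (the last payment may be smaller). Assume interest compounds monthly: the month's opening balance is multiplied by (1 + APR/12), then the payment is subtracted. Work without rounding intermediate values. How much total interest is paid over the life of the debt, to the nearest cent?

$1,543.11

Monthly rate r = 25.9%/12 = 2.15833% = 0.0215833.
Payoff takes n = ⌈−ln(1 − rB₀/P)/ln(1+r)⌉ = ⌈8.732⌉ = 9 payments; the last is $1,328.11.
Total paid = 8·$1,810.00 + $1,328.11 = $15,808.11.
Total interest = total paid − principal = $15,808.11 − $14,265.00 = $1,543.11.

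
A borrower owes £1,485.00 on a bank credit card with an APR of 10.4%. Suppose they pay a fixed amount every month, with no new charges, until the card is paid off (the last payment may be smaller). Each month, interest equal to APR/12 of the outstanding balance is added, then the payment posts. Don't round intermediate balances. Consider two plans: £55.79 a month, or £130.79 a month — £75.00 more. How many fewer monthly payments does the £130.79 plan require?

18 fewer payments

Monthly rate r = 10.4%/12 = 0.866667% = 0.00866667.
At £55.79/mo: n = ⌈−ln(1 − rB₀/P)/ln(1+r)⌉ = 31 payments (last £21.89); total interest = total paid − £1,485.00 = £210.59.
At £130.79/mo: 13 payments (last £0.53); total interest £85.01.
Payments saved = 31 − 13 = 18.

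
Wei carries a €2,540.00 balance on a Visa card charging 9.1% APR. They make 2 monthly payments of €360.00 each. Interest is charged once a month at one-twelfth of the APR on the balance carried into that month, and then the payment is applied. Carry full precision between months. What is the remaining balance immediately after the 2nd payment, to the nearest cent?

€1,855.94

Monthly rate r = 9.1%/12 = 0.758333% = 0.00758333.
Each month: B ← B·(1+r) − €360.00.
Month 1: interest €19.26; balance after payment €2,199.26.
Month 2: interest €16.68; balance after payment €1,855.94.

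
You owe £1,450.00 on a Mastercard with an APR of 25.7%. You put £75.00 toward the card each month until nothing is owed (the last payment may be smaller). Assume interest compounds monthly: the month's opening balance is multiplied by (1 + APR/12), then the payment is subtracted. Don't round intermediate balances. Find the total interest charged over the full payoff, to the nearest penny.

Monthly rate r = 25.7%/12 = 2.14167% = 0.0214167.
Payoff takes n = ⌈−ln(1 − rB₀/P)/ln(1+r)⌉ = ⌈25.225⌉ = 26 payments; the last is £17.01.
Total paid = 25·£75.00 + £17.01 = £1,892.01.
Total interest = total paid − principal = £1,892.01 − £1,450.00 = £442.01.

£442.01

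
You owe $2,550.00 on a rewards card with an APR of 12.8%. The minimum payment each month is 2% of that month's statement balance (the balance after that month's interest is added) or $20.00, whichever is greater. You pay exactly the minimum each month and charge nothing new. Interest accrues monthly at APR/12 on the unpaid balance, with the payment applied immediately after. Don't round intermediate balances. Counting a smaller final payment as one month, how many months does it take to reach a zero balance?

170 months

Monthly rate r = 12.8%/12 = 1.06667% = 0.0106667.
While 2% of the post-interest balance exceeds $20.00, each month B ← (B·(1+r))·(1 − 0.02), i.e. B shrinks by the factor (1+r)·0.98 = 0.99045.
This holds for months 1–99. Entering month 100 the balance is $986.52; 2% of the post-interest balance is now below $20.00, so the flat $20.00 minimum applies from here.
From month 100 a fixed $20.00 at rate r clears $986.52 in 71 more payments. Total: 99 + 71 = 170 months.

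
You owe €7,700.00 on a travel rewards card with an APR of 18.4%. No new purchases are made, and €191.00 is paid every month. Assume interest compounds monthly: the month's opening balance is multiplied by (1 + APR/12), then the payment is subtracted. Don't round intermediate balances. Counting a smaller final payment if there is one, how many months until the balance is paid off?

64 months

Monthly rate r = 18.4%/12 = 1.53333% = 0.0153333.
Recurrence: B ← B·(1+r) − €191.00.
Month 1: interest €118.07; balance after payment €7,627.07.
Month 2: interest €116.95; balance after payment €7,553.02.
Closed form: n = −ln(1 − rB₀/P)/ln(1+r) = −ln(0.38185)/ln(1.01533) ≈ 63.267, so the balance reaches zero during payment 64.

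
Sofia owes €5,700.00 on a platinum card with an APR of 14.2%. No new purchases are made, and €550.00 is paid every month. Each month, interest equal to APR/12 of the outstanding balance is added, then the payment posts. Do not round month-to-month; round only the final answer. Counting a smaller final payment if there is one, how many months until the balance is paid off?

Monthly rate r = 14.2%/12 = 1.18333% = 0.0118333.
Recurrence: B ← B·(1+r) − €550.00.
Month 1: interest €67.45; balance after payment €5,217.45.
Month 2: interest €61.74; balance after payment €4,729.19.
Closed form: n = −ln(1 − rB₀/P)/ln(1+r) = −ln(0.87736)/ln(1.01183) ≈ 11.122, so the balance reaches zero during payment 12.

12 months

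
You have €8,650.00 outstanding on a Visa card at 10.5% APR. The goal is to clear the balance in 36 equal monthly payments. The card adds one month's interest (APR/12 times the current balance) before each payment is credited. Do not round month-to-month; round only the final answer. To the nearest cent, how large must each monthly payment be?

Monthly rate r = 10.5%/12 = 0.875% = 0.00875.
Level-payment amortization: P = B₀·r / (1 − (1+r)^(−n)) = 8650.00·0.00875 / (1 − 1.00875^(−36)).
Denominator 1 − (1+r)^(−36) = 0.269210529.
P = 75.6875 / 0.269210529 ≈ 281.15.

€281.15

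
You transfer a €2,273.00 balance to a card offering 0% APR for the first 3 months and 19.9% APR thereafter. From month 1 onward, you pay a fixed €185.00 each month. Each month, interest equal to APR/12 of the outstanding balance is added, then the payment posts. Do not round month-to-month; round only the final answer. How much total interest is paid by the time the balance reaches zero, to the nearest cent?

€163.30

Promo months 1–3 at r₀ = 0%/12 = 0; months 4+ at r₁ = 19.9%/12 = 0.0165833.
After month 3 (no interest yet): B = €2,273.00 − 3·€185.00 = €1,718.00.
Then at r₁ with €185.00/mo: n₂ = −ln(1 − r₁·B/P)/ln(1+r₁) ≈ 10.17 → 11 more payments.
Total paid = 13·€185.00 + €31.30 = €2,436.30; interest = €2,436.30 − €2,273.00 = €163.30.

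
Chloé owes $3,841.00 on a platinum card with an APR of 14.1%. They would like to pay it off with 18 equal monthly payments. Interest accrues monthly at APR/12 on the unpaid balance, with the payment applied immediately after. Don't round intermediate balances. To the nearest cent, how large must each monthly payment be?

Monthly rate r = 14.1%/12 = 1.175% = 0.01175.
Level-payment amortization: P = B₀·r / (1 − (1+r)^(−n)) = 3841.00·0.01175 / (1 − 1.01175^(−18)).
Denominator 1 − (1+r)^(−18) = 0.189632221.
P = 45.1317 / 0.189632221 ≈ 238.00.

$238.00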